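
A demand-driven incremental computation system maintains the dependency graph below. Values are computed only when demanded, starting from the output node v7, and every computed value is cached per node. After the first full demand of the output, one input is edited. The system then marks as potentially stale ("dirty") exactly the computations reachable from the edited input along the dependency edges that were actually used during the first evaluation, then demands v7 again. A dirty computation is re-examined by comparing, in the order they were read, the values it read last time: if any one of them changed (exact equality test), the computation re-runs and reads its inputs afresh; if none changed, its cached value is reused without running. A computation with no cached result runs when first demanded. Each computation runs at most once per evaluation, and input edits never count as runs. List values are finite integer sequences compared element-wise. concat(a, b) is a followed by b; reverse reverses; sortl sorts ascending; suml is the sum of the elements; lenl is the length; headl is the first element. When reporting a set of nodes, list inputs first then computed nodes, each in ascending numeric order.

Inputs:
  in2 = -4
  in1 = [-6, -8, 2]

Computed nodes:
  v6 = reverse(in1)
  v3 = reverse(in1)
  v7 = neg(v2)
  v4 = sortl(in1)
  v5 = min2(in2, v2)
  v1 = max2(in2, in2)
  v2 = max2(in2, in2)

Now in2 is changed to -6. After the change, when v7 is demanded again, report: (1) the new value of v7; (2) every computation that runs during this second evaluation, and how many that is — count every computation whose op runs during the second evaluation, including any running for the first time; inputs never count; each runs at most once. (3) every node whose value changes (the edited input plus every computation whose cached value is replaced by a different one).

First evaluation (everything demanded from the output):
  v2 = max2(-4, -4) = -4
  v7 = neg(-4) = 4

Propagation after the edit:
  v2: runs — in2 -4->-6; in2 -4->-6; result -6.
  v7: runs — v2 -4->-6; result 6.

New value of v7: 6.
Computations that run: v2, v7 — 2 in total.
Values that change: in2, v2, v7.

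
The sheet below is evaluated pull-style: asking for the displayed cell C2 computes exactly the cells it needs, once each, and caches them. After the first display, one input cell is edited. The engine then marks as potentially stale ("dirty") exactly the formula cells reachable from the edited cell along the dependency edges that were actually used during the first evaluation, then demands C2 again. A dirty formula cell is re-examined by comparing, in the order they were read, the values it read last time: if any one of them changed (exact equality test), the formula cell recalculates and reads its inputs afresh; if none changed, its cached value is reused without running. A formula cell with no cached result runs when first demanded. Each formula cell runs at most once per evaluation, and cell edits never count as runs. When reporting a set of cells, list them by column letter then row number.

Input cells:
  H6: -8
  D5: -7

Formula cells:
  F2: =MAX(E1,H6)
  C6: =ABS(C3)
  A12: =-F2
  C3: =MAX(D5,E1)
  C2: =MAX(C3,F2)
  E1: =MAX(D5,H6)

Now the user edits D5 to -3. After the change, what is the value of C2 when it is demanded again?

Demanding C2 again yields -3.

First demand of the output computes:
  E1 = MAX(-7, -8) = -7
  C3 = MAX(-7, -7) = -7
  F2 = MAX(-7, -8) = -7
  C2 = MAX(-7, -7) = -7

After the edit, cleaning proceeds:
  E1: a read changed (D5 -7->-3) — executes, giving -3.
  C3: a read changed (D5 -7->-3; E1 -7->-3) — executes, giving -3.
  F2: a read changed (E1 -7->-3) — executes, giving -3.
  C2: a read changed (C3 -7->-3; F2 -7->-3) — executes, giving -3.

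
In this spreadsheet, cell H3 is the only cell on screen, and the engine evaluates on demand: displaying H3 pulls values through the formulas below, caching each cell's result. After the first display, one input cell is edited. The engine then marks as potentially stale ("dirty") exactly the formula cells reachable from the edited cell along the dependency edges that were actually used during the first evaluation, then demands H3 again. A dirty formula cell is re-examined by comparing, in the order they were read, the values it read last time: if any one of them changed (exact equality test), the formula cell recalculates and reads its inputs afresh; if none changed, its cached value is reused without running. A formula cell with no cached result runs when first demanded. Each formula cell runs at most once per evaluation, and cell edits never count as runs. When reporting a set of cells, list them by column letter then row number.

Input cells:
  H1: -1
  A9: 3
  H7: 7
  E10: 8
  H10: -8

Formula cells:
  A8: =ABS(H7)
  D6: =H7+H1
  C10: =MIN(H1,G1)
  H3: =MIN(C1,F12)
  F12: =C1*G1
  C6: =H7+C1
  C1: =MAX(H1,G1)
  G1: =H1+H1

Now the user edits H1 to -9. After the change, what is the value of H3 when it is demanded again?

Initial pass — values computed on the first demand:
  G1 = -1 + -1 = -2
  C1 = MAX(-1, -2) = -1
  F12 = -1 * -2 = 2
  H3 = MIN(-1, 2) = -1

Second demand — change propagation:
  G1: re-runs because H1 -1->-9; H1 -1->-9; new result -18.
  C1: re-runs because H1 -1->-9; G1 -2->-18; new result -9.
  F12: re-runs because C1 -1->-9; G1 -2->-18; new result 162.
  H3: re-runs because C1 -1->-9; F12 2->162; new result -9.

H3 now evaluates to -9.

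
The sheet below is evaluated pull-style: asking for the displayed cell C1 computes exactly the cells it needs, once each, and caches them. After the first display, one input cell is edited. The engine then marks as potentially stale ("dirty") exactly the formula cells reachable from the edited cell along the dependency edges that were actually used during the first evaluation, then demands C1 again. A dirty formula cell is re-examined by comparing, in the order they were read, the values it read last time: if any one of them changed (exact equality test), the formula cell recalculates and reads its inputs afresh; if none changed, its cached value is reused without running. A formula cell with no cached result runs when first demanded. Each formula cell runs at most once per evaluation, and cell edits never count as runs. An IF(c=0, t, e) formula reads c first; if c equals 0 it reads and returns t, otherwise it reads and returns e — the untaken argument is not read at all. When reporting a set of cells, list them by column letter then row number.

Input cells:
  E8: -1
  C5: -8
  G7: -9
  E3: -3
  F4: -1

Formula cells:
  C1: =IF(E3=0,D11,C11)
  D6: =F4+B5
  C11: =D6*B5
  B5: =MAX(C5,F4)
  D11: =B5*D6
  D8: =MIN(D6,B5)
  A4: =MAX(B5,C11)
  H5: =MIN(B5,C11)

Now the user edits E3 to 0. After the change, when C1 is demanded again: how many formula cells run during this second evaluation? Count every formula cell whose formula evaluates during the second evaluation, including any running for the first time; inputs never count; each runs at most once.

2 formula cells run: C1, D11.
Note the branch switch — D11 had no cache and runs now for the first time.

First demand of the output computes:
  B5 = MAX(-8, -1) = -1
  D6 = -1 + -1 = -2
  C11 = -2 * -1 = 2
  C1 = IF(E3=0: E3=-3 -> else branch C11) = 2

After the edit, cleaning proceeds:
  D11: had never run; runs now, result 2.
  C1: a read changed (E3 -3->0) — executes, giving 2 — identical to its old value.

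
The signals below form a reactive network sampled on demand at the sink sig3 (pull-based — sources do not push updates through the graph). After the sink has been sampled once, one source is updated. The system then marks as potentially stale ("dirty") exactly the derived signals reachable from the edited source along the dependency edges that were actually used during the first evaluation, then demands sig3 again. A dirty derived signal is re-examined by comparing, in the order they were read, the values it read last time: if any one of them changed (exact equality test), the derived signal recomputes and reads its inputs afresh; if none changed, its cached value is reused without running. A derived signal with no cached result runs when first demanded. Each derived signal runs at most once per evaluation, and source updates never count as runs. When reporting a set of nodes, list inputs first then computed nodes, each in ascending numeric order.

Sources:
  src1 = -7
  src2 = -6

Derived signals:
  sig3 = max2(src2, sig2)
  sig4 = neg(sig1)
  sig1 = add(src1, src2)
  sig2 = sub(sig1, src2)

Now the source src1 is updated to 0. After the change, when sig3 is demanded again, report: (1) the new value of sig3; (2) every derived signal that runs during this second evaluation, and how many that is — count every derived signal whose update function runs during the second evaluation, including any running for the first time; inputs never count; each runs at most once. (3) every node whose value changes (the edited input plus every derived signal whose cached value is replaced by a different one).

sig3 now evaluates to 0.
Run set: sig1, sig2, sig3 (3 run).
Changed values: src1, sig1, sig2, sig3.

Initial pass — values computed on the first demand:
  sig1 = add(-7, -6) = -13
  sig2 = sub(-13, -6) = -7
  sig3 = max2(-6, -7) = -6

Second demand — change propagation:
  sig1: re-runs because src1 -7->0; new result -6.
  sig2: re-runs because sig1 -13->-6; new result 0.
  sig3: re-runs because sig2 -7->0; new result 0.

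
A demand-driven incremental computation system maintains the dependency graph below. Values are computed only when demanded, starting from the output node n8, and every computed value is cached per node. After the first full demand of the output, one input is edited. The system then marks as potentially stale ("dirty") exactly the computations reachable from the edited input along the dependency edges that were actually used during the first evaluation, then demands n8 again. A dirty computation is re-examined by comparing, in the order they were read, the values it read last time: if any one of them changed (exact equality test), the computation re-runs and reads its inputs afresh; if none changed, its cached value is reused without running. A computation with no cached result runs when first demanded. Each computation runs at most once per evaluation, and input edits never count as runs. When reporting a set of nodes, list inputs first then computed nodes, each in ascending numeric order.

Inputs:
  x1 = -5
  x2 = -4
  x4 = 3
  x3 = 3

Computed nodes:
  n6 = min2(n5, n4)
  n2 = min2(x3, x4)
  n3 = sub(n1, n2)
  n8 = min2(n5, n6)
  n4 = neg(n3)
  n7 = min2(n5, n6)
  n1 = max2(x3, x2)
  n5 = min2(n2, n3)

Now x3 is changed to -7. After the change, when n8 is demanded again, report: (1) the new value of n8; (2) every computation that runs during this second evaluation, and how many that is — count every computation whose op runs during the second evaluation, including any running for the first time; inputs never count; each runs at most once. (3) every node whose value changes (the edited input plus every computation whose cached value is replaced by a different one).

First evaluation (everything demanded from the output):
  n1 = max2(3, -4) = 3
  n2 = min2(3, 3) = 3
  n3 = sub(3, 3) = 0
  n4 = neg(0) = 0
  n5 = min2(3, 0) = 0
  n6 = min2(0, 0) = 0
  n8 = min2(0, 0) = 0

Propagation after the edit:
  n1: runs — x3 3->-7; result -4.
  n2: runs — x3 3->-7; result -7.
  n3: runs — n1 3->-4; n2 3->-7; result 3.
  n4: runs — n3 0->3; result -3.
  n5: runs — n2 3->-7; n3 0->3; result -7.
  n6: runs — n5 0->-7; n4 0->-3; result -7.
  n8: runs — n5 0->-7; n6 0->-7; result -7.

New value of n8: -7.
Computations that run: n1, n2, n3, n4, n5, n6, n8 — 7 in total.
Values that change: x3, n1, n2, n3, n4, n5, n6, n8.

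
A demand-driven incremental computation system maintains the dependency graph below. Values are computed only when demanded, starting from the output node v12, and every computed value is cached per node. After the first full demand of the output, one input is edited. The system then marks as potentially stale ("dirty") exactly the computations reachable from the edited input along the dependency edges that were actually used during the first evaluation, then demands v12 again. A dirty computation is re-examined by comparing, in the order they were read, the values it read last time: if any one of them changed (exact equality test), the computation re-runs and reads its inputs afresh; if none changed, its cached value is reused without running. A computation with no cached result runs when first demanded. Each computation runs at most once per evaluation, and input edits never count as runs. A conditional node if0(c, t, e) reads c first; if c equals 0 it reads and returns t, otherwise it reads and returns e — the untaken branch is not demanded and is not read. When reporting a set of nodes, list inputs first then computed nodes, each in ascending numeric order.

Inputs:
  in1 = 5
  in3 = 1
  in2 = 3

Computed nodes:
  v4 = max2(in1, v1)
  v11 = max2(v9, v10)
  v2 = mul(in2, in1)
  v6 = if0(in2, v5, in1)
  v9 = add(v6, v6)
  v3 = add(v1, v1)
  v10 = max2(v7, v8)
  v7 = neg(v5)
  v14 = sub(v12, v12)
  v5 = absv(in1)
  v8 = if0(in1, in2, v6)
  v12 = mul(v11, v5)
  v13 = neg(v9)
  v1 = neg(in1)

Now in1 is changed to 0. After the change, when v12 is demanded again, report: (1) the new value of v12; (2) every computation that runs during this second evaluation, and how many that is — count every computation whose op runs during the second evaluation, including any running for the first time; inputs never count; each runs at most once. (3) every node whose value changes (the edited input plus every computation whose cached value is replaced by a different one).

New value of v12: 0.
Computations that run: v5, v6, v7, v8, v9, v10, v11, v12 — 8 in total.
Values that change: in1, v5, v6, v7, v8, v9, v10, v11, v12.

First evaluation (everything demanded from the output):
  v5 = absv(5) = 5
  v6 = if0(in2=3 -> else branch in1) = 5
  v7 = neg(5) = -5
  v8 = if0(in1=5 -> else branch v6) = 5
  v9 = add(5, 5) = 10
  v10 = max2(-5, 5) = 5
  v11 = max2(10, 5) = 10
  v12 = mul(10, 5) = 50

Propagation after the edit:
  v5: runs — in1 5->0; result 0.
  v6: runs — in1 5->0; result 0.
  v7: runs — v5 5->0; result 0.
  v8: runs — in1 5->0; v6 5->0; result 3.
  v9: runs — v6 5->0; v6 5->0; result 0.
  v10: runs — v7 -5->0; v8 5->3; result 3.
  v11: runs — v9 10->0; v10 5->3; result 3.
  v12: runs — v11 10->3; v5 5->0; result 0.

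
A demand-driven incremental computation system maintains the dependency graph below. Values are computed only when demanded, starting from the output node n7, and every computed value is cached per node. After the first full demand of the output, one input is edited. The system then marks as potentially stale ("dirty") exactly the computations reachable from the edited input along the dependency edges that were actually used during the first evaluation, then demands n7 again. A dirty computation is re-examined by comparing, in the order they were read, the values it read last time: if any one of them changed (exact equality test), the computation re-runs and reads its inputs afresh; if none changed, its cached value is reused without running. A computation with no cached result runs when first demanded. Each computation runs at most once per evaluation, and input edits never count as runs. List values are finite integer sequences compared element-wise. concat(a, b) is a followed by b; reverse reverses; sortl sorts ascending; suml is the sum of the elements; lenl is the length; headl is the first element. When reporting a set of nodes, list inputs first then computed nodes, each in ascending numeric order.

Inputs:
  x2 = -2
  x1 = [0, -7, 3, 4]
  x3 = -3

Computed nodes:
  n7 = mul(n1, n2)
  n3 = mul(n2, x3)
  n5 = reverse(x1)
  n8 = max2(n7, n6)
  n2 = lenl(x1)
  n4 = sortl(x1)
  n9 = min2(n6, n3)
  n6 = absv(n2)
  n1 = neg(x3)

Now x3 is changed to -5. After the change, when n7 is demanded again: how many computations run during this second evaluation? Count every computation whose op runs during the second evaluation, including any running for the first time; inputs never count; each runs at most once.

First evaluation (everything demanded from the output):
  n1 = neg(-3) = 3
  n2 = lenl([0, -7, 3, 4]) = 4
  n7 = mul(3, 4) = 12

Propagation after the edit:
  n1: runs — x3 -3->-5; result 5.
  n7: runs — n1 3->5; result 20.

Computations that run: n1, n7 — 2 in total.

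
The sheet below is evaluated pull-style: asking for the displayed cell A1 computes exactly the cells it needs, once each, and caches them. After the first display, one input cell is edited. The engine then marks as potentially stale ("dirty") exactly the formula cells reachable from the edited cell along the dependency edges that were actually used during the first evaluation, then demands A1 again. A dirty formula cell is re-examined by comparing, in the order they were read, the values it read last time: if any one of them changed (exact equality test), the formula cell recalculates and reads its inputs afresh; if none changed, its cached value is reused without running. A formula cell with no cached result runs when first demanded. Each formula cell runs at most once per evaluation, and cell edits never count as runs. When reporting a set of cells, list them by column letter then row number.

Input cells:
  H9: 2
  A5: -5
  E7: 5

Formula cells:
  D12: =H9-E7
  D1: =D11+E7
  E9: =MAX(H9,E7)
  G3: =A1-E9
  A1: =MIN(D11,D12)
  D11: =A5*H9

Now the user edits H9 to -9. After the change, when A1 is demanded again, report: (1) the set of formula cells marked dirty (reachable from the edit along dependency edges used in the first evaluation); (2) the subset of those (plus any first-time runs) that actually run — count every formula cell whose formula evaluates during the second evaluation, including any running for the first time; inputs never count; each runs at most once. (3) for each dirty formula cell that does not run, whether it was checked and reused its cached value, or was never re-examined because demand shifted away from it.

First demand of the output computes:
  D11 = -5 * 2 = -10
  D12 = 2 - 5 = -3
  A1 = MIN(-10, -3) = -10

After the edit, cleaning proceeds:
  D11: a read changed (H9 2->-9) — executes, giving 45.
  D12: a read changed (H9 2->-9) — executes, giving -14.
  A1: a read changed (D11 -10->45; D12 -3->-14) — executes, giving -14.

The edit dirties: A1, D11, D12.
3 formula cells run: A1, D11, D12.
No dirty formula cell escaped a run.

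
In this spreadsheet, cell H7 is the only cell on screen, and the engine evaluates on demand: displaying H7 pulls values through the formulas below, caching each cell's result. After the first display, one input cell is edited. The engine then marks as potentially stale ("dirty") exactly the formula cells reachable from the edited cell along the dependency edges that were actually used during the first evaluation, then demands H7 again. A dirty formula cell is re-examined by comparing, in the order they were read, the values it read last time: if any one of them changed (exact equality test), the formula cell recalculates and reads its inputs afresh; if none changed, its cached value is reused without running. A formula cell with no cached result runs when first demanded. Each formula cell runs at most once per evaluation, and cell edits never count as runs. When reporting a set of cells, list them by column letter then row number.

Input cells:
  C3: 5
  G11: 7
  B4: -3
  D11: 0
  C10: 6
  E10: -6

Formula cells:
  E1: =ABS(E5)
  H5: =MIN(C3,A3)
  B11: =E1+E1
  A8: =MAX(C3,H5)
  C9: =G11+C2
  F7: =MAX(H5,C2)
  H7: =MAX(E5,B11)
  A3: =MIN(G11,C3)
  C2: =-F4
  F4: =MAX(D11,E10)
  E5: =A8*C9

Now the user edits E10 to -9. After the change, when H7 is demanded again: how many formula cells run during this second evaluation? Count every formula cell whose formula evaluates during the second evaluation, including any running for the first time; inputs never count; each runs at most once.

Initial pass — values computed on the first demand:
  A3 = MIN(7, 5) = 5
  F4 = MAX(0, -6) = 0
  C2 = -(0) = 0
  C9 = 7 + 0 = 7
  H5 = MIN(5, 5) = 5
  A8 = MAX(5, 5) = 5
  E5 = 5 * 7 = 35
  E1 = ABS(35) = 35
  B11 = 35 + 35 = 70
  H7 = MAX(35, 70) = 70

Second demand — change propagation:
  F4: re-runs because E10 -6->-9; new result 0 (unchanged).
  C2: re-examined; everything it read last time is the same (F4 unchanged) — cache 0 kept, no run.
  C9: re-examined; everything it read last time is the same (G11 unchanged, C2 unchanged) — cache 7 kept, no run.
  E5: re-examined; everything it read last time is the same (A8 unchanged, C9 unchanged) — cache 35 kept, no run.
  E1: re-examined; everything it read last time is the same (E5 unchanged) — cache 35 kept, no run.
  B11: re-examined; everything it read last time is the same (E1 unchanged, E1 unchanged) — cache 70 kept, no run.
  H7: re-examined; everything it read last time is the same (E5 unchanged, B11 unchanged) — cache 70 kept, no run.

The important point: F4 recomputes to an identical value, and the output ends up unchanged.

Run set: F4 (1 run).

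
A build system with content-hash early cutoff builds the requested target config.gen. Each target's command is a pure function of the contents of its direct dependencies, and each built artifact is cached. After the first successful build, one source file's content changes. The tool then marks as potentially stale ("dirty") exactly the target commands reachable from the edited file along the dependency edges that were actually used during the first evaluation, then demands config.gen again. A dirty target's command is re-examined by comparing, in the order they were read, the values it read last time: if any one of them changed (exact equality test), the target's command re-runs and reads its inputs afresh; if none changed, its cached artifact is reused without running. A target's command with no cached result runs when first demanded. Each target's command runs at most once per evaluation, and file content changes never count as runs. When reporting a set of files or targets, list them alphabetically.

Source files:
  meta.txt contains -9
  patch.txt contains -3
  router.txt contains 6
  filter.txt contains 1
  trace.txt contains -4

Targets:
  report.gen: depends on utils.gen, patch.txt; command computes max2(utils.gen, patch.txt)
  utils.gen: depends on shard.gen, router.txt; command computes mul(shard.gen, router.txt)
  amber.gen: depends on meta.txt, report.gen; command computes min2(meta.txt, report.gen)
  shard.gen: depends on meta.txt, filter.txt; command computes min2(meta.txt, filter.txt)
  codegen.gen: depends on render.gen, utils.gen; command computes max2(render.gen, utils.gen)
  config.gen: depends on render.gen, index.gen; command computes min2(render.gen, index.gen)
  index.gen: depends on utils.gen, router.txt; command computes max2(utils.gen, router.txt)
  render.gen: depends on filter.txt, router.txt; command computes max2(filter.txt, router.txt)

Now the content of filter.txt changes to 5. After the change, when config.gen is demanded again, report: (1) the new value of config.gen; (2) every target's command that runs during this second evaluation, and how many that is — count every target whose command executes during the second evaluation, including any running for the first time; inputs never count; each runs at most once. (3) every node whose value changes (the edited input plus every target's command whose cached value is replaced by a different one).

First evaluation (everything demanded from the output):
  render.gen = max2(1, 6) = 6
  shard.gen = min2(-9, 1) = -9
  utils.gen = mul(-9, 6) = -54
  index.gen = max2(-54, 6) = 6
  config.gen = min2(6, 6) = 6

Propagation after the edit:
  render.gen: runs — filter.txt 1->5; result 6 (same value as before).
  shard.gen: runs — filter.txt 1->5; result -9 (same value as before).
  utils.gen: checked — values it read are unchanged (shard.gen unchanged, router.txt unchanged); reused cached -54 without running.
  index.gen: checked — values it read are unchanged (utils.gen unchanged, router.txt unchanged); reused cached 6 without running.
  config.gen: checked — values it read are unchanged (render.gen unchanged, index.gen unchanged); reused cached 6 without running.

Key observation: the cutoff stops propagation at utils.gen — its inputs' values are unchanged, so it reuses its cache.

New value of config.gen: 6.
Target commands that run: render.gen, shard.gen — 2 in total.
Values that change: filter.txt.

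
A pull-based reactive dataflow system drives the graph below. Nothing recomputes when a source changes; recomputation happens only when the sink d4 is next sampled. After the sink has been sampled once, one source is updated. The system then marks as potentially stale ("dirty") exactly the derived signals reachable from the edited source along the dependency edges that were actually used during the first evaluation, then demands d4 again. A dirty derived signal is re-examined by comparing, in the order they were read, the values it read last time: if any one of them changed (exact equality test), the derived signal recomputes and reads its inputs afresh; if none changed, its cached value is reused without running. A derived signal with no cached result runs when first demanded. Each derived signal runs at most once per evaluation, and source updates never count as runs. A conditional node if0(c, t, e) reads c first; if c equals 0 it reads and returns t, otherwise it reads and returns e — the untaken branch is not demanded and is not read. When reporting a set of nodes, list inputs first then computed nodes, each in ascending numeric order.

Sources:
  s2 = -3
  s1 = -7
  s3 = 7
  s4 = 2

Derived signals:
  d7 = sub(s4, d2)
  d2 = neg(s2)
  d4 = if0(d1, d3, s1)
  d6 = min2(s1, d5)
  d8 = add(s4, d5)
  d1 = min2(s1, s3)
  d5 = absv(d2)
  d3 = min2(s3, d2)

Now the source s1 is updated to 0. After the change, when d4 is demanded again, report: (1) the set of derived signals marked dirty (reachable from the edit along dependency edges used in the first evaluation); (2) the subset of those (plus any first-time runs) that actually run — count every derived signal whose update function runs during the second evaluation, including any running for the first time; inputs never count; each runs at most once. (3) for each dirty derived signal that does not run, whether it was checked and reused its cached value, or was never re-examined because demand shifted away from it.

Marked dirty: d1, d4.
Derived signals that run: d1, d2, d3, d4 — 4 in total.
Every dirty derived signal ran.
Key observation: a condition flipped, so demand reaches new nodes — d2, d3 run for the first time.

First evaluation (everything demanded from the output):
  d1 = min2(-7, 7) = -7
  d4 = if0(d1=-7 -> else branch s1) = -7

Propagation after the edit:
  d1: runs — s1 -7->0; result 0.
  d2: demanded for the first time — runs, produces 3.
  d3: demanded for the first time — runs, produces 3.
  d4: runs — d1 -7->0; s1 -7->0; result 3.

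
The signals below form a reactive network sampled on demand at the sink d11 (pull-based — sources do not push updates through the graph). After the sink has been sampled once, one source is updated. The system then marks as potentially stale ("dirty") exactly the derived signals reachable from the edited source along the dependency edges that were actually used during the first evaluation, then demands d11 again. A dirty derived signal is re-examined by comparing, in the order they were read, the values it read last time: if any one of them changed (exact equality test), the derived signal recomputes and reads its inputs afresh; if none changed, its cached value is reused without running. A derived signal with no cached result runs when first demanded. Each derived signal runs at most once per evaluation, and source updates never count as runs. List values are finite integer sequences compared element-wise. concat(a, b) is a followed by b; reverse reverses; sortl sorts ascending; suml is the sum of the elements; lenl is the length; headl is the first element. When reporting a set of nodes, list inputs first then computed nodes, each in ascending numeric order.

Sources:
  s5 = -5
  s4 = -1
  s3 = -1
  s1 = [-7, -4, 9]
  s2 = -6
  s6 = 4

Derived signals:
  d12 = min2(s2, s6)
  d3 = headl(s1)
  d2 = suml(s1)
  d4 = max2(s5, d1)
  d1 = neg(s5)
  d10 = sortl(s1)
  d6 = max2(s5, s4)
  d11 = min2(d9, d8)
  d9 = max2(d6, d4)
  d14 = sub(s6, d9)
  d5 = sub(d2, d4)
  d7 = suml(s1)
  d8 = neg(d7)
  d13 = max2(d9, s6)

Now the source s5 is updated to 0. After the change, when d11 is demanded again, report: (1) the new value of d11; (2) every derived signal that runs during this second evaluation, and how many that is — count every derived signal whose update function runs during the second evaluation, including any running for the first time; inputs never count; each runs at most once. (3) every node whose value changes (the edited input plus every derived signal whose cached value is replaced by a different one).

d11 now evaluates to 0.
Run set: d1, d4, d6, d9, d11 (5 run).
Changed values: s5, d1, d4, d6, d9, d11.

Initial pass — values computed on the first demand:
  d1 = neg(-5) = 5
  d4 = max2(-5, 5) = 5
  d6 = max2(-5, -1) = -1
  d7 = suml([-7, -4, 9]) = -2
  d8 = neg(-2) = 2
  d9 = max2(-1, 5) = 5
  d11 = min2(5, 2) = 2

Second demand — change propagation:
  d1: re-runs because s5 -5->0; new result 0.
  d4: re-runs because s5 -5->0; d1 5->0; new result 0.
  d6: re-runs because s5 -5->0; new result 0.
  d9: re-runs because d6 -1->0; d4 5->0; new result 0.
  d11: re-runs because d9 5->0; new result 0.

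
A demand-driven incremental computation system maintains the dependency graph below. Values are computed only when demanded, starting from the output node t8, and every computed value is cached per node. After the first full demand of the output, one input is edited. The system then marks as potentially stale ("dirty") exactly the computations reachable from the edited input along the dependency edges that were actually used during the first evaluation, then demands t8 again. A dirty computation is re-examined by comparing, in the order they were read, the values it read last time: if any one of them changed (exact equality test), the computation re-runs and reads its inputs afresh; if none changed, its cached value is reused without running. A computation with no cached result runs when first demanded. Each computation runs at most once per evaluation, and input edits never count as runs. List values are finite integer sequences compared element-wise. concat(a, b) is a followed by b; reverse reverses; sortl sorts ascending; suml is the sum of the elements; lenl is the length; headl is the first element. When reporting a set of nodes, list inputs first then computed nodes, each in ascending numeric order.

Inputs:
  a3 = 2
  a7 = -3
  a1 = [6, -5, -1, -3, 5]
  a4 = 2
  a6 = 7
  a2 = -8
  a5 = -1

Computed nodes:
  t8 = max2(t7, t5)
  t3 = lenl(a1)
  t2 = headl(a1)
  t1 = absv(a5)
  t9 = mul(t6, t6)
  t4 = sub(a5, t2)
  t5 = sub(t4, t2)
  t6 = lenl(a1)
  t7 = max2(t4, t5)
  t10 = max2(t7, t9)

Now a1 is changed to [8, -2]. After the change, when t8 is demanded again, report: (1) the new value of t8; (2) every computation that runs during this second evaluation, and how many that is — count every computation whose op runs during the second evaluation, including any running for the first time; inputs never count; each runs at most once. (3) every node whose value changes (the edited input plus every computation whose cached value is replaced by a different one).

New value of t8: -9.
Computations that run: t2, t4, t5, t7, t8 — 5 in total.
Values that change: a1, t2, t4, t5, t7, t8.

First evaluation (everything demanded from the output):
  t2 = headl([6, -5, -1, -3, 5]) = 6
  t4 = sub(-1, 6) = -7
  t5 = sub(-7, 6) = -13
  t7 = max2(-7, -13) = -7
  t8 = max2(-7, -13) = -7

Propagation after the edit:
  t2: runs — a1 [6, -5, -1, -3, 5]->[8, -2]; result 8.
  t4: runs — t2 6->8; result -9.
  t5: runs — t4 -7->-9; t2 6->8; result -17.
  t7: runs — t4 -7->-9; t5 -13->-17; result -9.
  t8: runs — t7 -7->-9; t5 -13->-17; result -9.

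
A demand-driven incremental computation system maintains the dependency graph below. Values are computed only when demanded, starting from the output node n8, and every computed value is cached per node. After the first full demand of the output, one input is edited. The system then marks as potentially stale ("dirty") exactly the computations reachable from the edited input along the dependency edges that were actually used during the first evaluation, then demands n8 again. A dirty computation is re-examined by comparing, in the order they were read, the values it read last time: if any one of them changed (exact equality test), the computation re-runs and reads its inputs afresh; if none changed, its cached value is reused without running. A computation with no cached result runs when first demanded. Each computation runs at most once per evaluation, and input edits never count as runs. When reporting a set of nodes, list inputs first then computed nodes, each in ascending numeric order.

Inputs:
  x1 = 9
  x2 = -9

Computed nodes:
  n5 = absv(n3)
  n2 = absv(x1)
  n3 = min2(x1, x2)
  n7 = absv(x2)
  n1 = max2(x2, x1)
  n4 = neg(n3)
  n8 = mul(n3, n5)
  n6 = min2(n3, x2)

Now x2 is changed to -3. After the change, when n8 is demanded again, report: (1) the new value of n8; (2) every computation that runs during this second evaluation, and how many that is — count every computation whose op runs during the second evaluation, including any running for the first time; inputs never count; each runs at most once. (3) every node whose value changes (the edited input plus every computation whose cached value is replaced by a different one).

First evaluation (everything demanded from the output):
  n3 = min2(9, -9) = -9
  n5 = absv(-9) = 9
  n8 = mul(-9, 9) = -81

Propagation after the edit:
  n3: runs — x2 -9->-3; result -3.
  n5: runs — n3 -9->-3; result 3.
  n8: runs — n3 -9->-3; n5 9->3; result -9.

New value of n8: -9.
Computations that run: n3, n5, n8 — 3 in total.
Values that change: x2, n3, n5, n8.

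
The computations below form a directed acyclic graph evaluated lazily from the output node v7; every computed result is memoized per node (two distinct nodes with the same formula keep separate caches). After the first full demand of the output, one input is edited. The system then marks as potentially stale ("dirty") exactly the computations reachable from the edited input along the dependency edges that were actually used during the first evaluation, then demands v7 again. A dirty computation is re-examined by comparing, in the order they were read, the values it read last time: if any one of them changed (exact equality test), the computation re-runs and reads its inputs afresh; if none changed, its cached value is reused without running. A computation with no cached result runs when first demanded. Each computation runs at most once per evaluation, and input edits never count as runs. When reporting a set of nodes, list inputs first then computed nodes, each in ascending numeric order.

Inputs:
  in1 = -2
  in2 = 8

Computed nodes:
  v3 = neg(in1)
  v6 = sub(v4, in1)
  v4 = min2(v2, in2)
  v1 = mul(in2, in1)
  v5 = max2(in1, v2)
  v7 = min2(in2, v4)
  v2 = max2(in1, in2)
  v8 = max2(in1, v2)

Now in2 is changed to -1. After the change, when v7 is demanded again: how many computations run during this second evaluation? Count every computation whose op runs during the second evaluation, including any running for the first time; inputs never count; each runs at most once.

3 computations run: v2, v4, v7.

First demand of the output computes:
  v2 = max2(-2, 8) = 8
  v4 = min2(8, 8) = 8
  v7 = min2(8, 8) = 8

After the edit, cleaning proceeds:
  v2: a read changed (in2 8->-1) — executes, giving -1.
  v4: a read changed (v2 8->-1; in2 8->-1) — executes, giving -1.
  v7: a read changed (in2 8->-1; v4 8->-1) — executes, giving -1.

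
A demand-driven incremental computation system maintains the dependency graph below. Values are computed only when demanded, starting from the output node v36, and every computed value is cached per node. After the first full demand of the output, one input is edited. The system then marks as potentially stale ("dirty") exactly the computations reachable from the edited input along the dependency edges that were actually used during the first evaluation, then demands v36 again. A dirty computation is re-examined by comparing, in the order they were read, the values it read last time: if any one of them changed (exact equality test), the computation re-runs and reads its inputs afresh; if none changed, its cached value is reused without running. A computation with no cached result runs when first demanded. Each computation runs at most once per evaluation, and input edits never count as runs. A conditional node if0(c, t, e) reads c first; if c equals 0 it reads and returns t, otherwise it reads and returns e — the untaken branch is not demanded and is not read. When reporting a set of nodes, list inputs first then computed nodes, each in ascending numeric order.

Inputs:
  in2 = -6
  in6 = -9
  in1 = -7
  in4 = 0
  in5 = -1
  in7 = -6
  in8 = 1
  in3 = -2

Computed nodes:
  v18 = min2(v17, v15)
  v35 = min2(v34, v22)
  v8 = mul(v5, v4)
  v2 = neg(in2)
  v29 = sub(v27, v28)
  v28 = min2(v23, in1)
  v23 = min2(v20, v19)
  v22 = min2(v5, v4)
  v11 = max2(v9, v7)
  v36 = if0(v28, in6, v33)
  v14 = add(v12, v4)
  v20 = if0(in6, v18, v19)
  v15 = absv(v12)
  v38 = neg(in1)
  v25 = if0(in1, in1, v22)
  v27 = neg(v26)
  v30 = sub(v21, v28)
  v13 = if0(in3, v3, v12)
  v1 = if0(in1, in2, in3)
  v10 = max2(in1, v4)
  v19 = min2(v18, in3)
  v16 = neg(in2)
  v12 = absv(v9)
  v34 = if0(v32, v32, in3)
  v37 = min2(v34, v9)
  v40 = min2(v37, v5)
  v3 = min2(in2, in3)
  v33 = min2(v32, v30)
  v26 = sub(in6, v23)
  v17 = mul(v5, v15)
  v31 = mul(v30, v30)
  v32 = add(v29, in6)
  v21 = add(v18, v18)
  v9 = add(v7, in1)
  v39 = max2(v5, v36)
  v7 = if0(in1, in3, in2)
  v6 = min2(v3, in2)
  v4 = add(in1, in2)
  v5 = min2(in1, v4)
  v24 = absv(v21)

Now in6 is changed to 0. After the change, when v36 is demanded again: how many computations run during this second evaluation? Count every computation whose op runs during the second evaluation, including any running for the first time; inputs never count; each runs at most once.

First evaluation (everything demanded from the output):
  v4 = add(-7, -6) = -13
  v5 = min2(-7, -13) = -13
  v7 = if0(in1=-7 -> else branch in2) = -6
  v9 = add(-6, -7) = -13
  v12 = absv(-13) = 13
  v15 = absv(13) = 13
  v17 = mul(-13, 13) = -169
  v18 = min2(-169, 13) = -169
  v19 = min2(-169, -2) = -169
  v20 = if0(in6=-9 -> else branch v19) = -169
  v21 = add(-169, -169) = -338
  v23 = min2(-169, -169) = -169
  v26 = sub(-9, -169) = 160
  v27 = neg(160) = -160
  v28 = min2(-169, -7) = -169
  v29 = sub(-160, -169) = 9
  v30 = sub(-338, -169) = -169
  v32 = add(9, -9) = 0
  v33 = min2(0, -169) = -169
  v36 = if0(v28=-169 -> else branch v33) = -169

Propagation after the edit:
  v20: runs — in6 -9->0; result -169 (same value as before).
  v23: checked — values it read are unchanged (v20 unchanged, v19 unchanged); reused cached -169 without running.
  v26: runs — in6 -9->0; result 169.
  v27: runs — v26 160->169; result -169.
  v28: checked — values it read are unchanged (v23 unchanged, in1 unchanged); reused cached -169 without running.
  v29: runs — v27 -160->-169; result 0.
  v30: checked — values it read are unchanged (v21 unchanged, v28 unchanged); reused cached -169 without running.
  v32: runs — v29 9->0; in6 -9->0; result 0 (same value as before).
  v33: checked — values it read are unchanged (v32 unchanged, v30 unchanged); reused cached -169 without running.
  v36: checked — values it read are unchanged (v28 unchanged, v33 unchanged); reused cached -169 without running.

Key observation: the cutoff stops propagation at v23 — its inputs' values are unchanged, so it reuses its cache.

Computations that run: v20, v26, v27, v29, v32 — 5 in total.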